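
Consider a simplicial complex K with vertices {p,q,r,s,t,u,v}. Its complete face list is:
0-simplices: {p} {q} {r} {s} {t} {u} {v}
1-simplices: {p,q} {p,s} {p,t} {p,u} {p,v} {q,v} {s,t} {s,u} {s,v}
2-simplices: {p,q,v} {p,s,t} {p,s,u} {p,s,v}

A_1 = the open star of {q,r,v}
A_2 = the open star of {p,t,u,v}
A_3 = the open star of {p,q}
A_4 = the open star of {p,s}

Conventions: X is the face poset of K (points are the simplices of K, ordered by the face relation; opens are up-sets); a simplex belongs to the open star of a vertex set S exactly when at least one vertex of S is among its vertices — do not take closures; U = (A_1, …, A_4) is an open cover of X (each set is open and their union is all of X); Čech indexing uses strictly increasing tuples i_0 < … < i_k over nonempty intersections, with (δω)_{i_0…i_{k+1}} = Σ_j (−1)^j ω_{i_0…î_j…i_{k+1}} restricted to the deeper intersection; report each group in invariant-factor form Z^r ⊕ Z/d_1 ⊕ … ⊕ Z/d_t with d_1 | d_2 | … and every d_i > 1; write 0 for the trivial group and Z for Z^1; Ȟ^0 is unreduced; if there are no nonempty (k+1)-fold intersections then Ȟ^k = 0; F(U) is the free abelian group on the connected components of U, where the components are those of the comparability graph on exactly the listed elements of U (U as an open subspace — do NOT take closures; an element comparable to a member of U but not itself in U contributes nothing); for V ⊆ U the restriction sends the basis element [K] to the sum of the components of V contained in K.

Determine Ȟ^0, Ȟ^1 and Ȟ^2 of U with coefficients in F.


cover nerve:
  A1={{q},{r},{v},{p,q},{p,v},{q,v},{s,v},{p,q,v},{p,s,v}} A2={{p},{t},{u},{v},{p,q},{p,s},{p,t},{p,u},{p,v},{q,v},{s,t},{s,u},{s,v},{p,q,v},{p,s,t},{p,s,u},{p,s,v}} A3={{p},{q},{p,q},{p,s},{p,t},{p,u},{p,v},{q,v},{p,q,v},{p,s,t},{p,s,u},{p,s,v}} A4={{p},{s},{p,q},{p,s},{p,t},{p,u},{p,v},{s,t},{s,u},{s,v},{p,q,v},{p,s,t},{p,s,u},{p,s,v}}
  A12={{v},{p,q},{p,v},{q,v},{s,v},{p,q,v},{p,s,v}} A13={{q},{p,q},{p,v},{q,v},{p,q,v},{p,s,v}} A14={{p,q},{p,v},{s,v},{p,q,v},{p,s,v}} A23={{p},{p,q},{p,s},{p,t},{p,u},{p,v},{q,v},{p,q,v},{p,s,t},{p,s,u},{p,s,v}} A24={{p},{p,q},{p,s},{p,t},{p,u},{p,v},{s,t},{s,u},{s,v},{p,q,v},{p,s,t},{p,s,u},{p,s,v}} A34={{p},{p,q},{p,s},{p,t},{p,u},{p,v},{p,q,v},{p,s,t},{p,s,u},{p,s,v}}
  A123={{p,q},{p,v},{q,v},{p,q,v},{p,s,v}} A124={{p,q},{p,v},{s,v},{p,q,v},{p,s,v}} A134={{p,q},{p,v},{p,q,v},{p,s,v}} A234={{p},{p,q},{p,s},{p,t},{p,u},{p,v},{p,q,v},{p,s,t},{p,s,u},{p,s,v}}
  A1234={{p,q},{p,v},{p,q,v},{p,s,v}}
components per intersection:
  A1: {{q},{v},{p,q},{p,v},{q,v},{s,v},{p,q,v},{p,s,v}} {{r}}
  A2: {{p},{t},{u},{v},{p,q},{p,s},{p,t},{p,u},{p,v},{q,v},{s,t},{s,u},{s,v},{p,q,v},{p,s,t},{p,s,u},{p,s,v}}
  A3: {{p},{q},{p,q},{p,s},{p,t},{p,u},{p,v},{q,v},{p,q,v},{p,s,t},{p,s,u},{p,s,v}}
  A4: {{p},{s},{p,q},{p,s},{p,t},{p,u},{p,v},{s,t},{s,u},{s,v},{p,q,v},{p,s,t},{p,s,u},{p,s,v}}
  A12: {{v},{p,q},{p,v},{q,v},{s,v},{p,q,v},{p,s,v}}
  A13: {{q},{p,q},{p,v},{q,v},{p,q,v},{p,s,v}}
  A14: {{p,q},{p,v},{s,v},{p,q,v},{p,s,v}}
  A23: {{p},{p,q},{p,s},{p,t},{p,u},{p,v},{q,v},{p,q,v},{p,s,t},{p,s,u},{p,s,v}}
  A24: {{p},{p,q},{p,s},{p,t},{p,u},{p,v},{s,t},{s,u},{s,v},{p,q,v},{p,s,t},{p,s,u},{p,s,v}}
  A34: {{p},{p,q},{p,s},{p,t},{p,u},{p,v},{p,q,v},{p,s,t},{p,s,u},{p,s,v}}
  A123: {{p,q},{p,v},{q,v},{p,q,v},{p,s,v}}
  A124: {{p,q},{p,v},{s,v},{p,q,v},{p,s,v}}
  A134: {{p,q},{p,v},{p,q,v},{p,s,v}}
  A234: {{p},{p,q},{p,s},{p,t},{p,u},{p,v},{p,q,v},{p,s,t},{p,s,u},{p,s,v}}
  A1234: {{p,q},{p,v},{p,q,v},{p,s,v}}
C dims 5,6,4,1; δ0: rk 3, SNF 1^3; δ1: rk 3, SNF 1^3; δ2: rk 1, SNF 1^1
Ȟ^0: (5−3)−0=2 ⇒ Z^2
Ȟ^1: (6−3)−3=0 ⇒ 0
Ȟ^2: (4−1)−3=0 ⇒ 0

Ȟ^0 ≅ Z^2, Ȟ^1 ≅ 0 and Ȟ^2 ≅ 0


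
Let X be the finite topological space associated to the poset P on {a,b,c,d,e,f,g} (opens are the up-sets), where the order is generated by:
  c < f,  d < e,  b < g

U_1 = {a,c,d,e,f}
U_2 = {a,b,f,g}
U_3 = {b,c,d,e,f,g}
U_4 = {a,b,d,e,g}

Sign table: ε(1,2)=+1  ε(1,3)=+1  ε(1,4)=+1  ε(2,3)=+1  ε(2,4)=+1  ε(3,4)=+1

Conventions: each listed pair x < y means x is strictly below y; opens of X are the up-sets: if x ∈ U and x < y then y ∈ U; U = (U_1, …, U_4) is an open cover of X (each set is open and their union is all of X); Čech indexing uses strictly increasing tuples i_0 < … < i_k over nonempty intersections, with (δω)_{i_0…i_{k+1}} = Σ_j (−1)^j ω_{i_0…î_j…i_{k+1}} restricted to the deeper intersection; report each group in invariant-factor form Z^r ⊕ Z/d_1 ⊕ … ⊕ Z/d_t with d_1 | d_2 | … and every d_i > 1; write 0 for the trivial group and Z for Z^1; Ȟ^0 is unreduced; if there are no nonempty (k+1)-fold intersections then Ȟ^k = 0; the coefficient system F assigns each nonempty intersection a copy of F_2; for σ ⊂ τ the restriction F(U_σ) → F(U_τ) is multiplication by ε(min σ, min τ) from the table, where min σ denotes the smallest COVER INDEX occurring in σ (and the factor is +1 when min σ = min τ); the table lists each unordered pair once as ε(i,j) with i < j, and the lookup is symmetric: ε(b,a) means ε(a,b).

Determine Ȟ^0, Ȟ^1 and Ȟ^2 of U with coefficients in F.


nonempty intersections:
  U12={a,f} U13={c,d,e,f} U14={a,d,e} U23={b,f,g} U24={a,b,g} U34={b,d,e,g}
  U123={f} U124={a} U134={d,e} U234={b,g}
C dims 4,6,4; δ0: rk_F2 3; δ1: rk_F2 3
Ȟ^0: (4−3)−0=1 ⇒ Z/2
Ȟ^1: (6−3)−3=0 ⇒ 0
Ȟ^2: (4−0)−3=1 ⇒ Z/2

Ȟ^0(U;F) ≅ Z/2,  Ȟ^1(U;F) ≅ 0,  Ȟ^2(U;F) ≅ Z/2


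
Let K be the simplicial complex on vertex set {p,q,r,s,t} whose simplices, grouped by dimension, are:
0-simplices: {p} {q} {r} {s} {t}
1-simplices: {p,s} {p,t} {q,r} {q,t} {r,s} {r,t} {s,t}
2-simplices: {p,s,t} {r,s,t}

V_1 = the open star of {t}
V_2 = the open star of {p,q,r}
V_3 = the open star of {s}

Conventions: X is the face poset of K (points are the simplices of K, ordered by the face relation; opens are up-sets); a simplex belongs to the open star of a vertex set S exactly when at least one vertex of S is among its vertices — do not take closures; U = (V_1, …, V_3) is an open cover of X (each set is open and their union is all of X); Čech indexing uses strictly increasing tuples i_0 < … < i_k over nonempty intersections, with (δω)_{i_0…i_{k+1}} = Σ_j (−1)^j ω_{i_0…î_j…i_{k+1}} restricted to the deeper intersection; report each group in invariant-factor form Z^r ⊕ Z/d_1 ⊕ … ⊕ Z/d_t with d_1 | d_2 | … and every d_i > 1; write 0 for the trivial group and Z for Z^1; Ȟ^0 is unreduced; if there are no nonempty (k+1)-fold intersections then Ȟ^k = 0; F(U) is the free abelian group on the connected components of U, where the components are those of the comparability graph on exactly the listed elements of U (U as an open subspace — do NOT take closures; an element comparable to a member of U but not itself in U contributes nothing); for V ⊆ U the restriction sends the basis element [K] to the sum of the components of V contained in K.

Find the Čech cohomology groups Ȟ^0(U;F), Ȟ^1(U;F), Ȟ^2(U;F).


cover nerve:
  V1={{t},{p,t},{q,t},{r,t},{s,t},{p,s,t},{r,s,t}} V2={{p},{q},{r},{p,s},{p,t},{q,r},{q,t},{r,s},{r,t},{p,s,t},{r,s,t}} V3={{s},{p,s},{r,s},{s,t},{p,s,t},{r,s,t}}
  V12={{p,t},{q,t},{r,t},{p,s,t},{r,s,t}} V13={{s,t},{p,s,t},{r,s,t}} V23={{p,s},{r,s},{p,s,t},{r,s,t}}
  V123={{p,s,t},{r,s,t}}
components per intersection:
  V1: {{t},{p,t},{q,t},{r,t},{s,t},{p,s,t},{r,s,t}}
  V2: {{p},{p,s},{p,t},{p,s,t}} {{q},{r},{q,r},{q,t},{r,s},{r,t},{r,s,t}}
  V3: {{s},{p,s},{r,s},{s,t},{p,s,t},{r,s,t}}
  V12: {{p,t},{p,s,t}} {{q,t}} {{r,t},{r,s,t}}
  V13: {{s,t},{p,s,t},{r,s,t}}
  V23: {{p,s},{p,s,t}} {{r,s},{r,s,t}}
  V123: {{p,s,t}} {{r,s,t}}
C dims 4,6,2; δ0: rk 3, SNF 1^3; δ1: rk 2, SNF 1^2
Ȟ^0: (4−3)−0=1 ⇒ Z
Ȟ^1: (6−2)−3=1 ⇒ Z
Ȟ^2: (2−0)−2=0 ⇒ 0

Ȟ^0(U;F) ≅ Z; Ȟ^1(U;F) ≅ Z; Ȟ^2(U;F) ≅ 0


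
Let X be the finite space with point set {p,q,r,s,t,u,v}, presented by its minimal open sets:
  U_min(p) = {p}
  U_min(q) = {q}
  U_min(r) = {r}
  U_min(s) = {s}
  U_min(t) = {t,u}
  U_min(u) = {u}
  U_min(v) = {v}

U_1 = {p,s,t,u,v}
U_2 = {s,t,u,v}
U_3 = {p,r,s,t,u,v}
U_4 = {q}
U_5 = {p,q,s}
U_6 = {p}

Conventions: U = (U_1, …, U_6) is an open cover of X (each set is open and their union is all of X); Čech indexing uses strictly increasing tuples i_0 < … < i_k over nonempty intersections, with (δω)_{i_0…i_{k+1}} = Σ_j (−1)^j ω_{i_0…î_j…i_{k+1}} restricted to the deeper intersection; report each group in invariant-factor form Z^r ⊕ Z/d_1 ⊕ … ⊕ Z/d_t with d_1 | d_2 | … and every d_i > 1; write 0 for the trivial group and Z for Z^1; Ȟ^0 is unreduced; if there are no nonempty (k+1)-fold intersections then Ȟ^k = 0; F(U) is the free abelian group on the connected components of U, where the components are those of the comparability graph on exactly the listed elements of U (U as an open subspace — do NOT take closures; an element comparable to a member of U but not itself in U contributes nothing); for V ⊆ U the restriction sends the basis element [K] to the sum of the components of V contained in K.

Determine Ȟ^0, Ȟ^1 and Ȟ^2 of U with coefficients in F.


Ȟ^0 ≅ Z^6, Ȟ^1 ≅ 0, Ȟ^2 ≅ 0

nonempty intersections:
  U12={s,t,u,v} U13={p,s,t,u,v} U15={p,s} U16={p} U23={s,t,u,v} U25={s} U35={p,s} U36={p} U45={q} U56={p}
  U123={s,t,u,v} U125={s} U135={p,s} U136={p} U156={p} U235={s} U356={p}
  U1235={s} U1356={p}
components per intersection:
  U1: {p} {s} {t,u} {v}
  U2: {s} {t,u} {v}
  U3: {p} {r} {s} {t,u} {v}
  U4: {q}
  U5: {p} {q} {s}
  U6: {p}
  U12: {s} {t,u} {v}
  U13: {p} {s} {t,u} {v}
  U15: {p} {s}
  U16: {p}
  U23: {s} {t,u} {v}
  U25: {s}
  U35: {p} {s}
  U36: {p}
  U45: {q}
  U56: {p}
  U123: {s} {t,u} {v}
  U125: {s}
  U135: {p} {s}
  U136: {p}
  U156: {p}
  U235: {s}
  U356: {p}
  U1235: {s}
  U1356: {p}
C dims 17,19,10,2; δ0: rk 11, SNF 1^11; δ1: rk 8, SNF 1^8; δ2: rk 2, SNF 1^2
Ȟ^0: (17−11)−0=6 ⇒ Z^6
Ȟ^1: (19−8)−11=0 ⇒ 0
Ȟ^2: (10−2)−8=0 ⇒ 0


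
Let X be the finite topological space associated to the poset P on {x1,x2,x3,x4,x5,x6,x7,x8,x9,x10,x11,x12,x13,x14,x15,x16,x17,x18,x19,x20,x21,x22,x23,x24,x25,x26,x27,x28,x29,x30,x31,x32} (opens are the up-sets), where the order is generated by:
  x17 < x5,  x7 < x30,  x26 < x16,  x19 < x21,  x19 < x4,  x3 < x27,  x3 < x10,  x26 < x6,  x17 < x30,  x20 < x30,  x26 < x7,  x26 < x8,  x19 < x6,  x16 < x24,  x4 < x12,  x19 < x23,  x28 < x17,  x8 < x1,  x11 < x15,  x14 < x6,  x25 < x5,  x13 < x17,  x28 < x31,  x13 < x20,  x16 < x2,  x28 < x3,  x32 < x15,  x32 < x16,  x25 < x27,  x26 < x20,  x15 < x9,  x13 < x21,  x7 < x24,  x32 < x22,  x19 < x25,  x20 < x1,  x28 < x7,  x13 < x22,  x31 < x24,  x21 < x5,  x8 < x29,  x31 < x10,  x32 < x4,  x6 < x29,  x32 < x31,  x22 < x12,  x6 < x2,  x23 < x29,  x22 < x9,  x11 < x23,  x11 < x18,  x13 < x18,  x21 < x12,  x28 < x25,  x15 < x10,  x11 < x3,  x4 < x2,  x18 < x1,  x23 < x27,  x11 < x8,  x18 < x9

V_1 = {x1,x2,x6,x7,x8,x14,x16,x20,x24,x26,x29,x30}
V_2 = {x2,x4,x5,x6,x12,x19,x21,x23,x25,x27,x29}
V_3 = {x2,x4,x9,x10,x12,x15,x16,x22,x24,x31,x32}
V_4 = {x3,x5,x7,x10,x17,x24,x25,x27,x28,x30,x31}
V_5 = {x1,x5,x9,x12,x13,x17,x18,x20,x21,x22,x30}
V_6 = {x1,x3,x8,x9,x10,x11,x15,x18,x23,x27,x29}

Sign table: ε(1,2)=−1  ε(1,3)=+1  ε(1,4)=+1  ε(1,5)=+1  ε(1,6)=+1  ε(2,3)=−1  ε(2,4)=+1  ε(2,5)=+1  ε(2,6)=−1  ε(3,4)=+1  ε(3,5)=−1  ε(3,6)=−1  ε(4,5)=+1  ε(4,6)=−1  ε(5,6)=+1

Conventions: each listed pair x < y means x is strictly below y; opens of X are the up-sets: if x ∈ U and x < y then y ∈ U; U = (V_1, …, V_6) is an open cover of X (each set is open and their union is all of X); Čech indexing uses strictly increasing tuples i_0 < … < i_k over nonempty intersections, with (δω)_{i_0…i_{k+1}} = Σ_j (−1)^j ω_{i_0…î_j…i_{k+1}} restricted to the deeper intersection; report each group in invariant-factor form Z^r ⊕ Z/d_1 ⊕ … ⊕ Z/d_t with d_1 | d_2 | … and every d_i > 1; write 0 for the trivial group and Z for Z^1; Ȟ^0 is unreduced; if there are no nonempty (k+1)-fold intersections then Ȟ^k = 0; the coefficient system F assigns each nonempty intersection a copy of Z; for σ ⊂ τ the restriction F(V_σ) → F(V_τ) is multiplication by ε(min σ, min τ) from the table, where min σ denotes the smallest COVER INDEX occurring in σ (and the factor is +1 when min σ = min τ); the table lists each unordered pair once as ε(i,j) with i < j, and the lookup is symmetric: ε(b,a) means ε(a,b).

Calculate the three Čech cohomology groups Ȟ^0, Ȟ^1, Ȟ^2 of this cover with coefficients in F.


Ȟ^0 = 0,  Ȟ^1 = Z/2,  Ȟ^2 = Z

nerve of the cover:
  V12={x2,x6,x29} V13={x2,x16,x24} V14={x7,x24,x30} V15={x1,x20,x30} V16={x1,x8,x29} V23={x2,x4,x12} V24={x5,x25,x27} V25={x5,x12,x21} V26={x23,x27,x29} V34={x10,x24,x31} V35={x9,x12,x22} V36={x9,x10,x15} V45={x5,x17,x30} V46={x3,x10,x27} V56={x1,x9,x18}
  V123={x2} V126={x29} V134={x24} V145={x30} V156={x1} V235={x12} V245={x5} V246={x27} V346={x10} V356={x9}
C dims 6,15,10; δ0: rk 6, SNF 1^5·2; δ1: rk 9, SNF 1^9
Ȟ^0 = (6 − 6) − 0 = 0, so Ȟ^0 ≅ 0
Ȟ^1 = (15 − 9) − 6 = 0 plus torsion [2], so Ȟ^1 ≅ Z/2
Ȟ^2 = (10 − 0) − 9 = 1, so Ȟ^2 ≅ Z


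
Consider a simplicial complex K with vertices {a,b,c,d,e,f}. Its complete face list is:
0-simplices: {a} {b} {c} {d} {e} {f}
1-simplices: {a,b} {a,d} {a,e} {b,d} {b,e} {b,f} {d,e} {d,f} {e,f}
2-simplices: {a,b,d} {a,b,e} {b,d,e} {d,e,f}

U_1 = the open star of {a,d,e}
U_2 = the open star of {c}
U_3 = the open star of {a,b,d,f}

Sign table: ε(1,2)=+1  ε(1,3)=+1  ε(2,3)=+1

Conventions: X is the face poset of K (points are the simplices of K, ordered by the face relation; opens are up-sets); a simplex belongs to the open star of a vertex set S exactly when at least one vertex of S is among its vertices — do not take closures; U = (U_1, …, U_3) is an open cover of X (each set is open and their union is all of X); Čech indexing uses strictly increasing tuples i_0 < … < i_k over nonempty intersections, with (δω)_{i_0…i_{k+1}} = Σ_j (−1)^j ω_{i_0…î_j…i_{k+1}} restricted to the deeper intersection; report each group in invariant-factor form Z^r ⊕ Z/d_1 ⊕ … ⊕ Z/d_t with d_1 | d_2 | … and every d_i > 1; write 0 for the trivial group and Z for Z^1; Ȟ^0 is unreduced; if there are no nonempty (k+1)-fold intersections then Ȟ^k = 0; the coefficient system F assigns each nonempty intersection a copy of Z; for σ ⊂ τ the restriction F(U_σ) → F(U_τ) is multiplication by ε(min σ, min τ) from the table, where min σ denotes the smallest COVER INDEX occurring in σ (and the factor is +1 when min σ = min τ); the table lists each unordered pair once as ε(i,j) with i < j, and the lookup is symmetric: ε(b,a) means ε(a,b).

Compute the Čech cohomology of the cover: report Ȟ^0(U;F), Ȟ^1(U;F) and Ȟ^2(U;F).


nerve of the cover:
  U1={{a},{d},{e},{a,b},{a,d},{a,e},{b,d},{b,e},{d,e},{d,f},{e,f},{a,b,d},{a,b,e},{b,d,e},{d,e,f}} U2={{c}} U3={{a},{b},{d},{f},{a,b},{a,d},{a,e},{b,d},{b,e},{b,f},{d,e},{d,f},{e,f},{a,b,d},{a,b,e},{b,d,e},{d,e,f}}
  U13={{a},{d},{a,b},{a,d},{a,e},{b,d},{b,e},{d,e},{d,f},{e,f},{a,b,d},{a,b,e},{b,d,e},{d,e,f}}
C dims 3,1; δ0: rk 1, SNF 1^1
Ȟ^0 = (3 − 1) − 0 = 2, so Ȟ^0 ≅ Z^2
Ȟ^1 = (1 − 0) − 1 = 0, so Ȟ^1 ≅ 0
Ȟ^2 = (0 − 0) − 0 = 0, so Ȟ^2 ≅ 0

Ȟ^0(U;F) ≅ Z^2, Ȟ^1(U;F) ≅ 0 and Ȟ^2(U;F) ≅ 0


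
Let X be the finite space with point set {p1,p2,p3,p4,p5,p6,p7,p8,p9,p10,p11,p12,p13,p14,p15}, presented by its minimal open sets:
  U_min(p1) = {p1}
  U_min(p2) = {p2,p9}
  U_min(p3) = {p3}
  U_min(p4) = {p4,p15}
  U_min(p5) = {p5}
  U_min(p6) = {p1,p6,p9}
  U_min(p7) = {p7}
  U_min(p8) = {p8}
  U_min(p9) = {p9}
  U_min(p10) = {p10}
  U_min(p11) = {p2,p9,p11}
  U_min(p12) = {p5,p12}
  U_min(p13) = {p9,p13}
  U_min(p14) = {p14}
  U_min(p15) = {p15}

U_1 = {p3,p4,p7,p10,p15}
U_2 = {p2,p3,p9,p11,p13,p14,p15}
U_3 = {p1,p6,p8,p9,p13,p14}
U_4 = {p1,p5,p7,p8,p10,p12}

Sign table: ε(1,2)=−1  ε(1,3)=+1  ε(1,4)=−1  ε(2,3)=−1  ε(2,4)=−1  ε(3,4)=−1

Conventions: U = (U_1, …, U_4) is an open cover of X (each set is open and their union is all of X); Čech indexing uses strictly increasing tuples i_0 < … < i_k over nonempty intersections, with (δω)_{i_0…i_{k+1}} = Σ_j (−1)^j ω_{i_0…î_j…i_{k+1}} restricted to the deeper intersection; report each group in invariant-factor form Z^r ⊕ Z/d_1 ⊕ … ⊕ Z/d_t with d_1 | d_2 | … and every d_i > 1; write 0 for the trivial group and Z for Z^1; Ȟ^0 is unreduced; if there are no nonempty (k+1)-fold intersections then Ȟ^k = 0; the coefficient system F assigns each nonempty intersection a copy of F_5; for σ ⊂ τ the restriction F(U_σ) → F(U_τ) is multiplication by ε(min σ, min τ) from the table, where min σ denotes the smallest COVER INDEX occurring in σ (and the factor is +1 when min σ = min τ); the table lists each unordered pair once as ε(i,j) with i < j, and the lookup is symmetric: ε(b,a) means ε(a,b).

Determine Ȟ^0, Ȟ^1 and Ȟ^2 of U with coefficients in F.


nerve of the cover:
  U12={p3,p15} U14={p7,p10} U23={p9,p13,p14} U34={p1,p8}
C dims 4,4; δ0: rk_F5 3
Ȟ^0 = (4 − 3) − 0 = 1, so Ȟ^0 ≅ Z/5
Ȟ^1 = (4 − 0) − 3 = 1, so Ȟ^1 ≅ Z/5
Ȟ^2 = (0 − 0) − 0 = 0, so Ȟ^2 ≅ 0

Ȟ^0 ≅ Z/5,  Ȟ^1 ≅ Z/5,  Ȟ^2 ≅ 0


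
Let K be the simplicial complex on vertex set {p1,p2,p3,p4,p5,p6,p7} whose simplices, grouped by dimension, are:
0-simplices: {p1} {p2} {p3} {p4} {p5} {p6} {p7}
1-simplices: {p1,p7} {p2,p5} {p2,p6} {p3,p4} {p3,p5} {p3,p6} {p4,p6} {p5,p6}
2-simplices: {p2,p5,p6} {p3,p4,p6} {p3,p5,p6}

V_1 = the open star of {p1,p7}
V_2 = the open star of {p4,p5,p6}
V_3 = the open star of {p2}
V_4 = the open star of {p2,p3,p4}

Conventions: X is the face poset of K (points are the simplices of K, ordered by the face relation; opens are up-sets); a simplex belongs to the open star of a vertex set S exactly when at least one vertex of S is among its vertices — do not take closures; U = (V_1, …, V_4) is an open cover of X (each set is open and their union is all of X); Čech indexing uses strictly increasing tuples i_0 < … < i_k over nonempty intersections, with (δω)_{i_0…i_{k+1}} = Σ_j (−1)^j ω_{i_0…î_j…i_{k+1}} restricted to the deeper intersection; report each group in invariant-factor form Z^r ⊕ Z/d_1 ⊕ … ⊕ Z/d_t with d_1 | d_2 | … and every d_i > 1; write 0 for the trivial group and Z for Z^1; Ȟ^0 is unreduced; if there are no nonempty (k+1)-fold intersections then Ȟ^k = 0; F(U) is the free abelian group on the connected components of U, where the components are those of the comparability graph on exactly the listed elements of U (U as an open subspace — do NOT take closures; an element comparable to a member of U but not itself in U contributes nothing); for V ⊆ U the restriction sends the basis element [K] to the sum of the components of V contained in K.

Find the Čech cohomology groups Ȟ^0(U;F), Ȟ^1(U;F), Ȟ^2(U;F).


Ȟ^0(U;F) ≅ Z^2; Ȟ^1(U;F) ≅ 0; Ȟ^2(U;F) ≅ 0

nerve simplices:
  V1={{p1},{p7},{p1,p7}} V2={{p4},{p5},{p6},{p2,p5},{p2,p6},{p3,p4},{p3,p5},{p3,p6},{p4,p6},{p5,p6},{p2,p5,p6},{p3,p4,p6},{p3,p5,p6}} V3={{p2},{p2,p5},{p2,p6},{p2,p5,p6}} V4={{p2},{p3},{p4},{p2,p5},{p2,p6},{p3,p4},{p3,p5},{p3,p6},{p4,p6},{p2,p5,p6},{p3,p4,p6},{p3,p5,p6}}
  V23={{p2,p5},{p2,p6},{p2,p5,p6}} V24={{p4},{p2,p5},{p2,p6},{p3,p4},{p3,p5},{p3,p6},{p4,p6},{p2,p5,p6},{p3,p4,p6},{p3,p5,p6}} V34={{p2},{p2,p5},{p2,p6},{p2,p5,p6}}
  V234={{p2,p5},{p2,p6},{p2,p5,p6}}
components per intersection:
  V1: {{p1},{p7},{p1,p7}}
  V2: {{p4},{p5},{p6},{p2,p5},{p2,p6},{p3,p4},{p3,p5},{p3,p6},{p4,p6},{p5,p6},{p2,p5,p6},{p3,p4,p6},{p3,p5,p6}}
  V3: {{p2},{p2,p5},{p2,p6},{p2,p5,p6}}
  V4: {{p2},{p2,p5},{p2,p6},{p2,p5,p6}} {{p3},{p4},{p3,p4},{p3,p5},{p3,p6},{p4,p6},{p3,p4,p6},{p3,p5,p6}}
  V23: {{p2,p5},{p2,p6},{p2,p5,p6}}
  V24: {{p4},{p3,p4},{p3,p5},{p3,p6},{p4,p6},{p3,p4,p6},{p3,p5,p6}} {{p2,p5},{p2,p6},{p2,p5,p6}}
  V34: {{p2},{p2,p5},{p2,p6},{p2,p5,p6}}
  V234: {{p2,p5},{p2,p6},{p2,p5,p6}}
C dims 5,4,1; δ0: rk 3, SNF 1^3; δ1: rk 1, SNF 1^1
degree 0: 5−3−0 = 2 → Ȟ^0 ≅ Z^2
degree 1: 4−1−3 = 0 → Ȟ^1 ≅ 0
degree 2: 1−0−1 = 0 → Ȟ^2 ≅ 0


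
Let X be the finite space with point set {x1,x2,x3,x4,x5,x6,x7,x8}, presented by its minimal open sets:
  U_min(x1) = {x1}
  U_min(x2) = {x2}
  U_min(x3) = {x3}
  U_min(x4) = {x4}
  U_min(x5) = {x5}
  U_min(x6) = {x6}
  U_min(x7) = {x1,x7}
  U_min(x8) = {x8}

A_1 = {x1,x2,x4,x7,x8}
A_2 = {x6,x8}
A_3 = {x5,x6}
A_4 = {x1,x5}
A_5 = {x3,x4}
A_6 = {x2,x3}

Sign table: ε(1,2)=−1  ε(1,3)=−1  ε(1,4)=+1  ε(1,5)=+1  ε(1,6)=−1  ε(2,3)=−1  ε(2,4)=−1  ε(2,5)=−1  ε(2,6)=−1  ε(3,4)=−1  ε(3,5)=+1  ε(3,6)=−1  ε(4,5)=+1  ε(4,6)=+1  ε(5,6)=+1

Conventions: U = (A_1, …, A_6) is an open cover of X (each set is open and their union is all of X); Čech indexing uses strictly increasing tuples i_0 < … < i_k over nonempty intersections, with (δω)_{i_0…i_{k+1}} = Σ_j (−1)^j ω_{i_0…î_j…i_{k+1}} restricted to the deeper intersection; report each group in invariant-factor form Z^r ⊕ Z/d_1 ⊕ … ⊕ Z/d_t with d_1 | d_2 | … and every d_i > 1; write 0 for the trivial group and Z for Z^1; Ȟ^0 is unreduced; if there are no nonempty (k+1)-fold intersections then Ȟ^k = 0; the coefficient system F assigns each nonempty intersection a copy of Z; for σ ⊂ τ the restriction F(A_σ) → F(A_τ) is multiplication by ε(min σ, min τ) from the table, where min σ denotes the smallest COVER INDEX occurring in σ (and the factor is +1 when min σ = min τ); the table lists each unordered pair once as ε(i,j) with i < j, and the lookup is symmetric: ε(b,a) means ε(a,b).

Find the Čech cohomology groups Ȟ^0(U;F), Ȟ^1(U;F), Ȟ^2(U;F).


nonempty overlaps:
  A12={x8} A14={x1} A15={x4} A16={x2} A23={x6} A34={x5} A56={x3}
C dims 6,7; δ0: rk 6, SNF 1^5·2
degree 0: 6−6−0 = 0 → Ȟ^0 ≅ 0
degree 1: 7−0−6 = 1 plus torsion [2] → Ȟ^1 ≅ Z ⊕ Z/2
degree 2: 0−0−0 = 0 → Ȟ^2 ≅ 0

Ȟ^0(U;F) ≅ 0, Ȟ^1(U;F) ≅ Z ⊕ Z/2, Ȟ^2(U;F) ≅ 0


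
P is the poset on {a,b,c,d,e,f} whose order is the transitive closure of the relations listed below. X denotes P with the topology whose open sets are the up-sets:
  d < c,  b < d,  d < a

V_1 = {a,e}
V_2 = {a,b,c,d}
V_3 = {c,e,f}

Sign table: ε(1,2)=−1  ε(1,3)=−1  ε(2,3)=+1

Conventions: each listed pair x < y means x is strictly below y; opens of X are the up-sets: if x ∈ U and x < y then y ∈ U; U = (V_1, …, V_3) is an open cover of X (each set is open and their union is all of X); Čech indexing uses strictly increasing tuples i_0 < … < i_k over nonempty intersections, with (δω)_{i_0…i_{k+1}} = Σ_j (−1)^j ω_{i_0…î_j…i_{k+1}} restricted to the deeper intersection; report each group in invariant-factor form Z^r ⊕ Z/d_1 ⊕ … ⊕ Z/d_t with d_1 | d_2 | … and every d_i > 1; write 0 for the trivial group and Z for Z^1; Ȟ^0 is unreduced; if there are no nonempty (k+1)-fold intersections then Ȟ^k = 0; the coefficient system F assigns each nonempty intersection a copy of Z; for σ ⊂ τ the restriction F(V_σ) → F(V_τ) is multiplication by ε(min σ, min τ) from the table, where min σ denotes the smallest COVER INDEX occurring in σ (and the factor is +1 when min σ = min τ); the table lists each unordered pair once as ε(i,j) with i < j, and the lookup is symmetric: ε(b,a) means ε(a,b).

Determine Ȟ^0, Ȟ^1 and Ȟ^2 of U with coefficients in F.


nerve of the cover:
  V12={a} V13={e} V23={c}
C dims 3,3; δ0: rk 2, SNF 1^2
Ȟ^0 = (3 − 2) − 0 = 1, so Ȟ^0 ≅ Z
Ȟ^1 = (3 − 0) − 2 = 1, so Ȟ^1 ≅ Z
Ȟ^2 = (0 − 0) − 0 = 0, so Ȟ^2 ≅ 0

Ȟ^0(U;F) ≅ Z,  Ȟ^1(U;F) ≅ Z,  Ȟ^2(U;F) ≅ 0


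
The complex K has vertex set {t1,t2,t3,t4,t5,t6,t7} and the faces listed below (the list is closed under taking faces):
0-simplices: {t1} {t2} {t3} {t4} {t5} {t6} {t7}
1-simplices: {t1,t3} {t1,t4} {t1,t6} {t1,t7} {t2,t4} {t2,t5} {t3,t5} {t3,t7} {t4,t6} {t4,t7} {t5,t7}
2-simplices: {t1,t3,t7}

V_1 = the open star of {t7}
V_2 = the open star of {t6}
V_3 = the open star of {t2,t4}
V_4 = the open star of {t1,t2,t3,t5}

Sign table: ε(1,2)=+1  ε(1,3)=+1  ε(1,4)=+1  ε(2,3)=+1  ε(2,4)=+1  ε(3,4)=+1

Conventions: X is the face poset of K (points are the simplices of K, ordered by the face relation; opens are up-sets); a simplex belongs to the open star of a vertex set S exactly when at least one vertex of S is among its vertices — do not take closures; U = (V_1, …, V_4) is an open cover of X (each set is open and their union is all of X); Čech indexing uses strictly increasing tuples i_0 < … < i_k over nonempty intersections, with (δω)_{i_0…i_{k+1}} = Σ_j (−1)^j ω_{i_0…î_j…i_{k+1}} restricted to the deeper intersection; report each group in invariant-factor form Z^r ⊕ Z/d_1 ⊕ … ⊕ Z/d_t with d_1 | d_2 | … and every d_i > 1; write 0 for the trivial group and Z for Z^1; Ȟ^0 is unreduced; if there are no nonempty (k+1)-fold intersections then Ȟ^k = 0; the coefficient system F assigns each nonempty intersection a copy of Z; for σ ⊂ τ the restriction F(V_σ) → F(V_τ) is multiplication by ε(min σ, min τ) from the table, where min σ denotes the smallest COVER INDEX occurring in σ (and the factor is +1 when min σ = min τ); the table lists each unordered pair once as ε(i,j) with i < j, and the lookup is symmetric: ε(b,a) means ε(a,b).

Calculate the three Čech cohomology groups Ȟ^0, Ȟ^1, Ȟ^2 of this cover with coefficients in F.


nerve simplices:
  V1={{t7},{t1,t7},{t3,t7},{t4,t7},{t5,t7},{t1,t3,t7}} V2={{t6},{t1,t6},{t4,t6}} V3={{t2},{t4},{t1,t4},{t2,t4},{t2,t5},{t4,t6},{t4,t7}} V4={{t1},{t2},{t3},{t5},{t1,t3},{t1,t4},{t1,t6},{t1,t7},{t2,t4},{t2,t5},{t3,t5},{t3,t7},{t5,t7},{t1,t3,t7}}
  V13={{t4,t7}} V14={{t1,t7},{t3,t7},{t5,t7},{t1,t3,t7}} V23={{t4,t6}} V24={{t1,t6}} V34={{t2},{t1,t4},{t2,t4},{t2,t5}}
C dims 4,5; δ0: rk 3, SNF 1^3
degree 0: 4−3−0 = 1 → Ȟ^0 ≅ Z
degree 1: 5−0−3 = 2 → Ȟ^1 ≅ Z^2
degree 2: 0−0−0 = 0 → Ȟ^2 ≅ 0

Ȟ^0(U;F) ≅ Z, Ȟ^1(U;F) ≅ Z^2 and Ȟ^2(U;F) ≅ 0


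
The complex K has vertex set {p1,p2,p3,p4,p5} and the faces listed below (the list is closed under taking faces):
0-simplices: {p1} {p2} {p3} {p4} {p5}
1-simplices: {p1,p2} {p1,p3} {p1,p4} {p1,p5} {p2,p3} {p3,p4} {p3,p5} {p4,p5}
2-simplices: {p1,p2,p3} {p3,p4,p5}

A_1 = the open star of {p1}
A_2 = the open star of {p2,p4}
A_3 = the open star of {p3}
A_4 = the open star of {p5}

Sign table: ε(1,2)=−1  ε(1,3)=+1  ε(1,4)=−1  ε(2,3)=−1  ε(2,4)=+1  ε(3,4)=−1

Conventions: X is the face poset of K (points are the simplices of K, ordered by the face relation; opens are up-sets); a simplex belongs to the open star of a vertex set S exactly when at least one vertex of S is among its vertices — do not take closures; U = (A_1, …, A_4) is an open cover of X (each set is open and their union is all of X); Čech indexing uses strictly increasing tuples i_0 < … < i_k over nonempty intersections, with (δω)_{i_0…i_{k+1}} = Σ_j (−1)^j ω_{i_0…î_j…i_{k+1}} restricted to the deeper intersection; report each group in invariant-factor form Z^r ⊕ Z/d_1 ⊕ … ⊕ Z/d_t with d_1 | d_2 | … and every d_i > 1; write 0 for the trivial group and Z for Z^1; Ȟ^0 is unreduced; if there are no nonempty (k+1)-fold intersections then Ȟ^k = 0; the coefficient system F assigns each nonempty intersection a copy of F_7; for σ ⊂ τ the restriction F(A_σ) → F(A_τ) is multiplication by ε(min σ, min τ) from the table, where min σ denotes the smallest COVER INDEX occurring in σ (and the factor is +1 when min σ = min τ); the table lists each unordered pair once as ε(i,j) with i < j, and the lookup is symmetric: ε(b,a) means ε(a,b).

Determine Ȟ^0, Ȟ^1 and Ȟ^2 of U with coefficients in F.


Ȟ^0 = Z/7; Ȟ^1 = Z/7; Ȟ^2 = 0

nonempty overlaps:
  A1={{p1},{p1,p2},{p1,p3},{p1,p4},{p1,p5},{p1,p2,p3}} A2={{p2},{p4},{p1,p2},{p1,p4},{p2,p3},{p3,p4},{p4,p5},{p1,p2,p3},{p3,p4,p5}} A3={{p3},{p1,p3},{p2,p3},{p3,p4},{p3,p5},{p1,p2,p3},{p3,p4,p5}} A4={{p5},{p1,p5},{p3,p5},{p4,p5},{p3,p4,p5}}
  A12={{p1,p2},{p1,p4},{p1,p2,p3}} A13={{p1,p3},{p1,p2,p3}} A14={{p1,p5}} A23={{p2,p3},{p3,p4},{p1,p2,p3},{p3,p4,p5}} A24={{p4,p5},{p3,p4,p5}} A34={{p3,p5},{p3,p4,p5}}
  A123={{p1,p2,p3}} A234={{p3,p4,p5}}
C dims 4,6,2; δ0: rk_F7 3; δ1: rk_F7 2
degree 0: 4−3−0 = 1 → Ȟ^0 ≅ Z/7
degree 1: 6−2−3 = 1 → Ȟ^1 ≅ Z/7
degree 2: 2−0−2 = 0 → Ȟ^2 ≅ 0


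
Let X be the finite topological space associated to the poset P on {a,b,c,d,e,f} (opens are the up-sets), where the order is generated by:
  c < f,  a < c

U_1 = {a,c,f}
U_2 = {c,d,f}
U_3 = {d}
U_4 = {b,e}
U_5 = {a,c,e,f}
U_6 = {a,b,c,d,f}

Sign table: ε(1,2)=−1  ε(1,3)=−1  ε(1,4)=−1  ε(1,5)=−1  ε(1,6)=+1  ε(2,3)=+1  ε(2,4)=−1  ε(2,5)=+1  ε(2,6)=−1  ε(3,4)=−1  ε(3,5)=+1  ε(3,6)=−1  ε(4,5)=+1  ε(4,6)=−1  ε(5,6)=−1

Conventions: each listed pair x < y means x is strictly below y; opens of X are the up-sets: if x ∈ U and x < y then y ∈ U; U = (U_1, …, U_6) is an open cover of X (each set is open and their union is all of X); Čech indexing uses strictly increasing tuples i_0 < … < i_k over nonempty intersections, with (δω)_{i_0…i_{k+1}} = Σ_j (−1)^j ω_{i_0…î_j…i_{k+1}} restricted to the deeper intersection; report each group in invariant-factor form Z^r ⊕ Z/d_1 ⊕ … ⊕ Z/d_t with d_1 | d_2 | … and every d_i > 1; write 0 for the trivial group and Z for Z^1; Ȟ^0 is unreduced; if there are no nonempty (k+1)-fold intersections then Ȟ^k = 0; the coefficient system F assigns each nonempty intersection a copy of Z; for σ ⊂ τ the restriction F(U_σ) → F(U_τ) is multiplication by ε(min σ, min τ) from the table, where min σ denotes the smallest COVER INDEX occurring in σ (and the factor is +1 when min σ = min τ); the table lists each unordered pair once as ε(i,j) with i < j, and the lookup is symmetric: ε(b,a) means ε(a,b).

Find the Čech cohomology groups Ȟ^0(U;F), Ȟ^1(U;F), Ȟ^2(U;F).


Ȟ^0 = Z, Ȟ^1 = Z, Ȟ^2 = 0

nerve of the cover:
  U12={c,f} U15={a,c,f} U16={a,c,f} U23={d} U25={c,f} U26={c,d,f} U36={d} U45={e} U46={b} U56={a,c,f}
  U125={c,f} U126={c,f} U156={a,c,f} U236={d} U256={c,f}
  U1256={c,f}
C dims 6,10,5,1; δ0: rk 5, SNF 1^5; δ1: rk 4, SNF 1^4; δ2: rk 1, SNF 1^1
Ȟ^0 = (6 − 5) − 0 = 1, so Ȟ^0 ≅ Z
Ȟ^1 = (10 − 4) − 5 = 1, so Ȟ^1 ≅ Z
Ȟ^2 = (5 − 1) − 4 = 0, so Ȟ^2 ≅ 0


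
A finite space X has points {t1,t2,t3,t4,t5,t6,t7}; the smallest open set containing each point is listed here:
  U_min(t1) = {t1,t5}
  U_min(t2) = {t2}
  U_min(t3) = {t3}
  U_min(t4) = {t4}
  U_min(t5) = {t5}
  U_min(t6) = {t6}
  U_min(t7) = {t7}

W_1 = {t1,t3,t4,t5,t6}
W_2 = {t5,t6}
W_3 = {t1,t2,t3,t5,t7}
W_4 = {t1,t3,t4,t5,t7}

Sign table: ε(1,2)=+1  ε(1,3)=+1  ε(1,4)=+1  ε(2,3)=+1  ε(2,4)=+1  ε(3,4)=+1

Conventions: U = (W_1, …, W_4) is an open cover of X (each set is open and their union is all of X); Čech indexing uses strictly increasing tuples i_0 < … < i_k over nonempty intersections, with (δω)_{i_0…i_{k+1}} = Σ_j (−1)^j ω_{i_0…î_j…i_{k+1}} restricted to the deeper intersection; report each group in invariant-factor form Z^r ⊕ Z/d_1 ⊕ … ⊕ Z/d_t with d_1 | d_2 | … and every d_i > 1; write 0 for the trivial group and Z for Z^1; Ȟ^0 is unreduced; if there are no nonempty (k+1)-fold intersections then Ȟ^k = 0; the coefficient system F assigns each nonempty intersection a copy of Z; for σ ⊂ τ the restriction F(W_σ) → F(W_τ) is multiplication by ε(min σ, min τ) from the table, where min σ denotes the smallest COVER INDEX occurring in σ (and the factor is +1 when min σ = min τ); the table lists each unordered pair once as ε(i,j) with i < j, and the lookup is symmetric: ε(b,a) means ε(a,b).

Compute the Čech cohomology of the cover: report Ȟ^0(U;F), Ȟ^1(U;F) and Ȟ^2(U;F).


Ȟ^0(U;F) ≅ Z, Ȟ^1(U;F) ≅ 0 and Ȟ^2(U;F) ≅ 0

nonempty intersections:
  W12={t5,t6} W13={t1,t3,t5} W14={t1,t3,t4,t5} W23={t5} W24={t5} W34={t1,t3,t5,t7}
  W123={t5} W124={t5} W134={t1,t3,t5} W234={t5}
  W1234={t5}
C dims 4,6,4,1; δ0: rk 3, SNF 1^3; δ1: rk 3, SNF 1^3; δ2: rk 1, SNF 1^1
Ȟ^0: (4−3)−0=1 ⇒ Z
Ȟ^1: (6−3)−3=0 ⇒ 0
Ȟ^2: (4−1)−3=0 ⇒ 0


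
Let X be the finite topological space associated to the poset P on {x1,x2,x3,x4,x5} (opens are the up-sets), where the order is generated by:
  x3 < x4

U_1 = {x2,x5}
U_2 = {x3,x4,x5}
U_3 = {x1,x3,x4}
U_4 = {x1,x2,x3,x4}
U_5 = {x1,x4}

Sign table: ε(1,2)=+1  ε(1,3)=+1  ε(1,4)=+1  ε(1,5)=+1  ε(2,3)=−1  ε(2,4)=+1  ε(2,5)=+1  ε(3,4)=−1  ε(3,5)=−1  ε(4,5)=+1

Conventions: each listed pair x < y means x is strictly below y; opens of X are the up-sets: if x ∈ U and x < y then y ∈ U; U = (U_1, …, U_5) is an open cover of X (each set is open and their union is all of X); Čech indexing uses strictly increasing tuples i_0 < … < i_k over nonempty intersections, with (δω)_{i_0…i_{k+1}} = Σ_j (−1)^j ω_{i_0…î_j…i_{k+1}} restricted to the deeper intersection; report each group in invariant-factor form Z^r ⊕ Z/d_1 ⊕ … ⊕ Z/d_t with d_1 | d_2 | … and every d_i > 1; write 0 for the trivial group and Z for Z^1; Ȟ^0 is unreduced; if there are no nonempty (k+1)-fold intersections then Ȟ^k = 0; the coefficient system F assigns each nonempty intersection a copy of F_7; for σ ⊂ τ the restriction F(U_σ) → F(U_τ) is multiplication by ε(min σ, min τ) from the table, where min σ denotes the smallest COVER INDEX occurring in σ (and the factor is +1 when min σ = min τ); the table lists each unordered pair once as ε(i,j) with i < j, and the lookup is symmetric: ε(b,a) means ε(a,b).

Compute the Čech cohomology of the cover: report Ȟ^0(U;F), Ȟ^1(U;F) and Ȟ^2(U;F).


nonempty intersections:
  U12={x5} U14={x2} U23={x3,x4} U24={x3,x4} U25={x4} U34={x1,x3,x4} U35={x1,x4} U45={x1,x4}
  U234={x3,x4} U235={x4} U245={x4} U345={x1,x4}
  U2345={x4}
C dims 5,8,4,1; δ0: rk_F7 4; δ1: rk_F7 3; δ2: rk_F7 1
Ȟ^0: (5−4)−0=1 ⇒ Z/7
Ȟ^1: (8−3)−4=1 ⇒ Z/7
Ȟ^2: (4−1)−3=0 ⇒ 0

Ȟ^0 ≅ Z/7, Ȟ^1 ≅ Z/7, Ȟ^2 ≅ 0


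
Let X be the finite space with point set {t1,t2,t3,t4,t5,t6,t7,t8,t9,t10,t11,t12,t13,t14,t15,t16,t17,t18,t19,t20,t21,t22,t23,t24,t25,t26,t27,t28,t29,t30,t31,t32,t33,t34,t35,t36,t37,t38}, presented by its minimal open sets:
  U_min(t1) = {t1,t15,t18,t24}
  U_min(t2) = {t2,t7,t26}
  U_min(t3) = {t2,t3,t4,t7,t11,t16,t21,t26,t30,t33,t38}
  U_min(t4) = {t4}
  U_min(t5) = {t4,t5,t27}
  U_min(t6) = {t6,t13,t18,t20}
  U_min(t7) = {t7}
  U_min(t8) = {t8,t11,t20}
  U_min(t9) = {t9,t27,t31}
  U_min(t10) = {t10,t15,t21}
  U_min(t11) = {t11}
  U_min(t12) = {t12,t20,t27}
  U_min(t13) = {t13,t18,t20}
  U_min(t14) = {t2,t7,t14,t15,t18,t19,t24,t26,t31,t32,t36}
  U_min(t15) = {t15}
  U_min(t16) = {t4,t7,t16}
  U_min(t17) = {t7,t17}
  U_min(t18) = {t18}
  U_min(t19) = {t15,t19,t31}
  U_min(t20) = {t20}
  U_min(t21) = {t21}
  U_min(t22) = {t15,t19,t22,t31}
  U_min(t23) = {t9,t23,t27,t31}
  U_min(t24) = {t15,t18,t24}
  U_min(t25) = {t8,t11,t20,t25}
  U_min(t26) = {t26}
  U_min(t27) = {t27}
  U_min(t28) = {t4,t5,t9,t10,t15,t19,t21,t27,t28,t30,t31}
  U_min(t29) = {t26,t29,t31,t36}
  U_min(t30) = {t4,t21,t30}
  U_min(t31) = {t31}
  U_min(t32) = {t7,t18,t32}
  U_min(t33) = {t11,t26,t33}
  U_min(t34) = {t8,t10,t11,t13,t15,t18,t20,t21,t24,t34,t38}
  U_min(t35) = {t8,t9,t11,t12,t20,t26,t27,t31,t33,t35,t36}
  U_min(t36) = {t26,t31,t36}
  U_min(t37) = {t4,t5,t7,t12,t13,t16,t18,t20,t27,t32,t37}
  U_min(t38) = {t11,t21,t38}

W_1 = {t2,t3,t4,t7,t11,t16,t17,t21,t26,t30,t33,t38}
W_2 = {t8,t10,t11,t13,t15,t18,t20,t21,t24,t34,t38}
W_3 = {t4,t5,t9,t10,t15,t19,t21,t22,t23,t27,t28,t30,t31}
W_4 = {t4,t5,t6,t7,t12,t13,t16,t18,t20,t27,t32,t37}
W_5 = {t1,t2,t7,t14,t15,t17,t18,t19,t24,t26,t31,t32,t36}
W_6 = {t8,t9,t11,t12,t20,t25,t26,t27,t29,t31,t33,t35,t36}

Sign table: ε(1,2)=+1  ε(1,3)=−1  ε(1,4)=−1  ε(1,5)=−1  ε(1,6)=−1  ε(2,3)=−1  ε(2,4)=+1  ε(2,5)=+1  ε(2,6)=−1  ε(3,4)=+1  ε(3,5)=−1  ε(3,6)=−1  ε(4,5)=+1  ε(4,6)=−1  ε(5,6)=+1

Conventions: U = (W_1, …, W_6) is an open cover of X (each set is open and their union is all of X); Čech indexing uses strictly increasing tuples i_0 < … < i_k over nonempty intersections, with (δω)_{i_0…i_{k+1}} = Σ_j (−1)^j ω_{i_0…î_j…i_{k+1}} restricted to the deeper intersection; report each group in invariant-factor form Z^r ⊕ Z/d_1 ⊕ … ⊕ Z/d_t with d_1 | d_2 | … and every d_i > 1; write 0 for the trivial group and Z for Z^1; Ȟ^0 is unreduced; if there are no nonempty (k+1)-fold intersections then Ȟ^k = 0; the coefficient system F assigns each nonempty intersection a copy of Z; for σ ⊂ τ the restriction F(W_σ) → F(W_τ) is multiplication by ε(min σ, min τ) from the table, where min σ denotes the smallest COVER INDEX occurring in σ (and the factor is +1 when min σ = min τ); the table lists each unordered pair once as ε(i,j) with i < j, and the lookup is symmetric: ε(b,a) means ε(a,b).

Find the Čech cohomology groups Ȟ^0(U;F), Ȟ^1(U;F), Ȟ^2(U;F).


Ȟ^0 ≅ 0; Ȟ^1 ≅ Z/2; Ȟ^2 ≅ Z

nerve of the cover:
  W12={t11,t21,t38} W13={t4,t21,t30} W14={t4,t7,t16} W15={t2,t7,t17,t26} W16={t11,t26,t33} W23={t10,t15,t21} W24={t13,t18,t20} W25={t15,t18,t24} W26={t8,t11,t20} W34={t4,t5,t27} W35={t15,t19,t31} W36={t9,t27,t31} W45={t7,t18,t32} W46={t12,t20,t27} W56={t26,t31,t36}
  W123={t21} W126={t11} W134={t4} W145={t7} W156={t26} W235={t15} W245={t18} W246={t20} W346={t27} W356={t31}
C dims 6,15,10; δ0: rk 6, SNF 1^5·2; δ1: rk 9, SNF 1^9
Ȟ^0 = (6 − 6) − 0 = 0, so Ȟ^0 ≅ 0
Ȟ^1 = (15 − 9) − 6 = 0 plus torsion [2], so Ȟ^1 ≅ Z/2
Ȟ^2 = (10 − 0) − 9 = 1, so Ȟ^2 ≅ Z


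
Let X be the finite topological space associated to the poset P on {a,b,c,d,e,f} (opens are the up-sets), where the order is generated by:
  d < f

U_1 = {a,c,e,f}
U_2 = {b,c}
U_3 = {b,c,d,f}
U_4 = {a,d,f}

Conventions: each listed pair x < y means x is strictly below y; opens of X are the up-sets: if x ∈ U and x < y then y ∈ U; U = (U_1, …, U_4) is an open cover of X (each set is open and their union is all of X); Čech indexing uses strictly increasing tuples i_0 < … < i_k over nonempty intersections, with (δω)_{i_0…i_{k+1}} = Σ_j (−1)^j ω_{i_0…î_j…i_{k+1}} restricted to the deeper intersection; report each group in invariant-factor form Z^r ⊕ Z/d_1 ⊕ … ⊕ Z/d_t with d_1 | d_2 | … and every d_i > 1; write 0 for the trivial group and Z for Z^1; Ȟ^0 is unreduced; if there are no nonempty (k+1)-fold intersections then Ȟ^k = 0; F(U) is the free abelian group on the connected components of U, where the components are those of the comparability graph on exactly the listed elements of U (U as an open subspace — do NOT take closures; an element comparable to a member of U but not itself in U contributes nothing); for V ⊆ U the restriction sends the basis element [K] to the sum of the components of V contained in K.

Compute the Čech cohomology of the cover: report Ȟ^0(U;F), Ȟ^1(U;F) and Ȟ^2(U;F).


Ȟ^0 = Z^5, Ȟ^1 = 0, Ȟ^2 = 0

nonempty intersections:
  U12={c} U13={c,f} U14={a,f} U23={b,c} U34={d,f}
  U123={c} U134={f}
components per intersection:
  U1: {a} {c} {e} {f}
  U2: {b} {c}
  U3: {b} {c} {d,f}
  U4: {a} {d,f}
  U12: {c}
  U13: {c} {f}
  U14: {a} {f}
  U23: {b} {c}
  U34: {d,f}
  U123: {c}
  U134: {f}
C dims 11,8,2; δ0: rk 6, SNF 1^6; δ1: rk 2, SNF 1^2
Ȟ^0: (11−6)−0=5 ⇒ Z^5
Ȟ^1: (8−2)−6=0 ⇒ 0
Ȟ^2: (2−0)−2=0 ⇒ 0


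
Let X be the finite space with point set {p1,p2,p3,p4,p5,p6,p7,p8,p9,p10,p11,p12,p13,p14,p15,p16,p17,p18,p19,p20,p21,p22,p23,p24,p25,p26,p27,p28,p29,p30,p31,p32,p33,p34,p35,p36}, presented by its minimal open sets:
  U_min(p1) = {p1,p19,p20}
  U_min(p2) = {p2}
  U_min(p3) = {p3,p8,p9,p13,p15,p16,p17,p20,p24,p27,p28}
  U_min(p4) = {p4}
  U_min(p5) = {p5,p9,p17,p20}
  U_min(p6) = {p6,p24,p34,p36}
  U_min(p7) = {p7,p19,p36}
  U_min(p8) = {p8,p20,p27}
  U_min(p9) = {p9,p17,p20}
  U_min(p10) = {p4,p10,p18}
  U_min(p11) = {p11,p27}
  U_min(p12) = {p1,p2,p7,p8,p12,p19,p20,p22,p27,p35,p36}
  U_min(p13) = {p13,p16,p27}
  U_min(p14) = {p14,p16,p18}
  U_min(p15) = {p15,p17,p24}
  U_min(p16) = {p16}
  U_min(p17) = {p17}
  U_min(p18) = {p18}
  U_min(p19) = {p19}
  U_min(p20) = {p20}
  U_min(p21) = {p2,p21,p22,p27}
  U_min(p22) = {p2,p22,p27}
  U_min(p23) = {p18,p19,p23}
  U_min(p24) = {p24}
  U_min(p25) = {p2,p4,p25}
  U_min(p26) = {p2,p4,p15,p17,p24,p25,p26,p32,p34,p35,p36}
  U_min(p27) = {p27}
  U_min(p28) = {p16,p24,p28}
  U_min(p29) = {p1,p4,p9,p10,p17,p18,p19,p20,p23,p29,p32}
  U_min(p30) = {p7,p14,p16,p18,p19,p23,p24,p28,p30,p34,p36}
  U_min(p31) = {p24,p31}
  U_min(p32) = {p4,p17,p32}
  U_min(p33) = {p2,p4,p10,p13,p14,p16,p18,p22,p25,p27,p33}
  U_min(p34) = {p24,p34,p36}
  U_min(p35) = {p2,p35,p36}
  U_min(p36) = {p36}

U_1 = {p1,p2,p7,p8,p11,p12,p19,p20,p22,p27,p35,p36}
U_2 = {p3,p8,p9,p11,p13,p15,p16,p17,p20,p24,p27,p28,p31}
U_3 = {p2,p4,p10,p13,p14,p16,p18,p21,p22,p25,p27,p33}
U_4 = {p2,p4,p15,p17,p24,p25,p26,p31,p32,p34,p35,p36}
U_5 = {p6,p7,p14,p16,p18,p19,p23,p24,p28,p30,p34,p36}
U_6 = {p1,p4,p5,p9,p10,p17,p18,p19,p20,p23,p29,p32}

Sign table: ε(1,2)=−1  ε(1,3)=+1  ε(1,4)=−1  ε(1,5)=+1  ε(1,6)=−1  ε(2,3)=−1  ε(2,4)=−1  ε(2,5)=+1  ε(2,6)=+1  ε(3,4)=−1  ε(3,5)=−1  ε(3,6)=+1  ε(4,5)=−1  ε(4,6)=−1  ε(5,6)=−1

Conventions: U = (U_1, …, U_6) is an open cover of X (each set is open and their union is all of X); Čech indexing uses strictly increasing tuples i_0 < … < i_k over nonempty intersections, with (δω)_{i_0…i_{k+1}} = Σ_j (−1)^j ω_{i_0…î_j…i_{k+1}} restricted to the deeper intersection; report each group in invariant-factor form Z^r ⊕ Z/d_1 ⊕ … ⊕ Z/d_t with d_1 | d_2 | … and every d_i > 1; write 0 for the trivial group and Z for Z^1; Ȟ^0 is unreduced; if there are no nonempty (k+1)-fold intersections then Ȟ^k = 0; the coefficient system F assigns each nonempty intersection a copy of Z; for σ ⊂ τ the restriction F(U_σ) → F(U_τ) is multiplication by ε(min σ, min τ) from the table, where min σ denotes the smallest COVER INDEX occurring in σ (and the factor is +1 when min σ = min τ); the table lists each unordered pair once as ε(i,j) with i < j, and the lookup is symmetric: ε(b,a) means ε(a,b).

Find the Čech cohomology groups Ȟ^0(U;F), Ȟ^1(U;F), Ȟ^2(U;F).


Ȟ^0 ≅ 0, Ȟ^1 ≅ Z/2 and Ȟ^2 ≅ Z

nonempty intersections:
  U12={p8,p11,p20,p27} U13={p2,p22,p27} U14={p2,p35,p36} U15={p7,p19,p36} U16={p1,p19,p20} U23={p13,p16,p27} U24={p15,p17,p24,p31} U25={p16,p24,p28} U26={p9,p17,p20} U34={p2,p4,p25} U35={p14,p16,p18} U36={p4,p10,p18} U45={p24,p34,p36} U46={p4,p17,p32} U56={p18,p19,p23}
  U123={p27} U126={p20} U134={p2} U145={p36} U156={p19} U235={p16} U245={p24} U246={p17} U346={p4} U356={p18}
C dims 6,15,10; δ0: rk 6, SNF 1^5·2; δ1: rk 9, SNF 1^9
Ȟ^0: (6−6)−0=0 ⇒ 0
Ȟ^1: (15−9)−6=0 plus torsion [2] ⇒ Z/2
Ȟ^2: (10−0)−9=1 ⇒ Z
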